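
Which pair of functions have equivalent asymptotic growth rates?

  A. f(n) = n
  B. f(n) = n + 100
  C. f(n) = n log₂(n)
A and B

Examining each function:
  A. n is O(n)
  B. n + 100 is O(n)
  C. n log₂(n) is O(n log n)

Functions A and B both have the same complexity class.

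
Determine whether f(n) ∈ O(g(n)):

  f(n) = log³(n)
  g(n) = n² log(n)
True

f(n) = log³(n) is O(log³ n), and g(n) = n² log(n) is O(n² log n).
Since O(log³ n) ⊆ O(n² log n) (f grows no faster than g), f(n) = O(g(n)) is true.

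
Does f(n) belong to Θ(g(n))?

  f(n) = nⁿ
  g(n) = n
False

f(n) = nⁿ is O(nⁿ), and g(n) = n is O(n).
Since they have different growth rates, f(n) = Θ(g(n)) is false.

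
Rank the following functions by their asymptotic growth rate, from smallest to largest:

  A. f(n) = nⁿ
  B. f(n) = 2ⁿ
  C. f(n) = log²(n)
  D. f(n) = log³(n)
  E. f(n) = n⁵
C < D < E < B < A

Comparing growth rates:
C = log²(n) is O(log² n)
D = log³(n) is O(log³ n)
E = n⁵ is O(n⁵)
B = 2ⁿ is O(2ⁿ)
A = nⁿ is O(nⁿ)

Therefore, the order from slowest to fastest is: C < D < E < B < A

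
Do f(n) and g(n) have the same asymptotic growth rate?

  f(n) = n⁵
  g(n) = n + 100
False

f(n) = n⁵ is O(n⁵), and g(n) = n + 100 is O(n).
Since they have different growth rates, f(n) = Θ(g(n)) is false.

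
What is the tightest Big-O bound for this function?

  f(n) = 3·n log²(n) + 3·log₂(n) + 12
O(n log² n)

The dominant term in 3·n log²(n) + 3·log₂(n) + 12 is 3·n log²(n), which is Θ(n log² n).
Lower-order terms (3·log₂(n), 12) are asymptotically negligible.
Constants are absorbed, so the tightest bound is O(n log² n).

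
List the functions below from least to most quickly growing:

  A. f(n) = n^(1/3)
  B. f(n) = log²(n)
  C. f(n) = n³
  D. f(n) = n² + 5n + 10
B < A < D < C

Comparing growth rates:
B = log²(n) is O(log² n)
A = n^(1/3) is O(n^(1/3))
D = n² + 5n + 10 is O(n²)
C = n³ is O(n³)

Therefore, the order from slowest to fastest is: B < A < D < C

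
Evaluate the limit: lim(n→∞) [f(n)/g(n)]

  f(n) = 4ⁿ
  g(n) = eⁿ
∞

Since 4ⁿ (O(4ⁿ)) grows faster than eⁿ (O(eⁿ)),
the ratio f(n)/g(n) → ∞ as n → ∞.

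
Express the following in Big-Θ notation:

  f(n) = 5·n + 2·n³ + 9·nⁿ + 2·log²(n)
Θ(nⁿ)

Order the terms by growth rate: 2·log²(n) ≺ 5·n ≺ 2·n³ ≺ 9·nⁿ.
The fastest-growing term 9·nⁿ dominates as n → ∞; dropping its constant factor gives Θ(nⁿ).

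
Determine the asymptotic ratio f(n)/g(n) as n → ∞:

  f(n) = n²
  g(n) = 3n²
1/3

Since n² and 3n² have the same growth rate (O(n²)),
the ratio converges to a constant: 1/3.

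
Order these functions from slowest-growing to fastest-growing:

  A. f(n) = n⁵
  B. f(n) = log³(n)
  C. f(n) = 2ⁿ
B < A < C

Comparing growth rates:
B = log³(n) is O(log³ n)
A = n⁵ is O(n⁵)
C = 2ⁿ is O(2ⁿ)

Therefore, the order from slowest to fastest is: B < A < C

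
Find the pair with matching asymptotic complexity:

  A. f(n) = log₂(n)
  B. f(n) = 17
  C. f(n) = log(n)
A and C

Examining each function:
  A. log₂(n) is O(log n)
  B. 17 is O(1)
  C. log(n) is O(log n)

Functions A and C both have the same complexity class.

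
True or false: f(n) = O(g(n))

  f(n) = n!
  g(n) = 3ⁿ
False

f(n) = n! is O(n!), and g(n) = 3ⁿ is O(3ⁿ).
Since O(n!) grows faster than O(3ⁿ), f(n) = O(g(n)) is false.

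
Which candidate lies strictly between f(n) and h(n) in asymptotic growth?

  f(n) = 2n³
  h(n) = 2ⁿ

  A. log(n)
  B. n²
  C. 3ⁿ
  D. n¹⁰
D

We need g(n) with 2n³ = o(g(n)) and g(n) = o(2ⁿ), i.e. O(n³) ≺ g ≺ O(2ⁿ).
Check each option:
  A. log(n) — O(log n) does not grow strictly faster than f(n)
  B. n² — O(n²) does not grow strictly faster than f(n)
  C. 3ⁿ — O(3ⁿ) does not grow strictly slower than h(n)
  D. n¹⁰ — O(n¹⁰) is strictly between O(n³) and O(2ⁿ) ✓

Only option D (n¹⁰) lies strictly between.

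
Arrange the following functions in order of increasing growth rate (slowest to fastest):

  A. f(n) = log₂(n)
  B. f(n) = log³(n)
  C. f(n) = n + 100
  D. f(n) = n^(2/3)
A < B < D < C

Comparing growth rates:
A = log₂(n) is O(log n)
B = log³(n) is O(log³ n)
D = n^(2/3) is O(n^(2/3))
C = n + 100 is O(n)

Therefore, the order from slowest to fastest is: A < B < D < C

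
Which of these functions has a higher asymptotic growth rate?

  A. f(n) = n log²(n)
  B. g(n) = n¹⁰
B

f(n) = n log²(n) is O(n log² n), while g(n) = n¹⁰ is O(n¹⁰).
Since O(n¹⁰) grows faster than O(n log² n), g(n) dominates.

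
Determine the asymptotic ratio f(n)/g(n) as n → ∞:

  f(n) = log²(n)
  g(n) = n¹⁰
0

Since log²(n) (O(log² n)) grows slower than n¹⁰ (O(n¹⁰)),
the ratio f(n)/g(n) → 0 as n → ∞.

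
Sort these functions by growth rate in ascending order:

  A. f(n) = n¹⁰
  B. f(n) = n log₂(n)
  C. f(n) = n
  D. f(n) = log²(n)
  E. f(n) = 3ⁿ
D < C < B < A < E

Comparing growth rates:
D = log²(n) is O(log² n)
C = n is O(n)
B = n log₂(n) is O(n log n)
A = n¹⁰ is O(n¹⁰)
E = 3ⁿ is O(3ⁿ)

Therefore, the order from slowest to fastest is: D < C < B < A < E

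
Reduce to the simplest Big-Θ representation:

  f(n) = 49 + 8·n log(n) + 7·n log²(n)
Θ(n log² n)

Order the terms by growth rate: 49 ≺ 8·n log(n) ≺ 7·n log²(n).
The fastest-growing term 7·n log²(n) dominates as n → ∞; dropping its constant factor gives Θ(n log² n).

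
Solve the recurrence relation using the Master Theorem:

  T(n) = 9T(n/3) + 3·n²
Θ(n² log n)

Master Theorem: a = 9, b = 3, f(n) = 3·n².
Compute the critical exponent d = log₃(9) = 2.
Compare f(n) = Θ(n²) against n^d:
  k = 2 = d, so f(n) = Θ(n^d) — Case 2.
  Work is balanced across levels: T(n) = Θ(n^d log n) = Θ(n² log n).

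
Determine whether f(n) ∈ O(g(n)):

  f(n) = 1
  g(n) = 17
True

f(n) = 1 and g(n) = 17 are both O(1).
Big-O permits equal growth rates (f ≤ c·g for some c), so f(n) = O(g(n)) is true.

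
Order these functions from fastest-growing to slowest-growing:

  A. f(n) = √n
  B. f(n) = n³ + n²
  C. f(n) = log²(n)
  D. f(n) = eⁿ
D > B > A > C

Comparing growth rates:
D = eⁿ is O(eⁿ)
B = n³ + n² is O(n³)
A = √n is O(√n)
C = log²(n) is O(log² n)

Therefore, the order from fastest to slowest is: D > B > A > C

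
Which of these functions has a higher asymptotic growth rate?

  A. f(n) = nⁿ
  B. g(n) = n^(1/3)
A

f(n) = nⁿ is O(nⁿ), while g(n) = n^(1/3) is O(n^(1/3)).
Since O(nⁿ) grows faster than O(n^(1/3)), f(n) dominates.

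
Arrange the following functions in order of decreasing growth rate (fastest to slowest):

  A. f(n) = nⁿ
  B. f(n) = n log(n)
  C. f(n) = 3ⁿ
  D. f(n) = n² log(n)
A > C > D > B

Comparing growth rates:
A = nⁿ is O(nⁿ)
C = 3ⁿ is O(3ⁿ)
D = n² log(n) is O(n² log n)
B = n log(n) is O(n log n)

Therefore, the order from fastest to slowest is: A > C > D > B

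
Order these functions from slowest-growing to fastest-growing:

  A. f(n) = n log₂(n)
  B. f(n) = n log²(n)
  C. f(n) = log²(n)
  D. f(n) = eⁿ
C < A < B < D

Comparing growth rates:
C = log²(n) is O(log² n)
A = n log₂(n) is O(n log n)
B = n log²(n) is O(n log² n)
D = eⁿ is O(eⁿ)

Therefore, the order from slowest to fastest is: C < A < B < D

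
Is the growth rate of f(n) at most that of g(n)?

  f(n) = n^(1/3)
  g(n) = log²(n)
False

f(n) = n^(1/3) is O(n^(1/3)), and g(n) = log²(n) is O(log² n).
Since O(n^(1/3)) grows faster than O(log² n), f(n) = O(g(n)) is false.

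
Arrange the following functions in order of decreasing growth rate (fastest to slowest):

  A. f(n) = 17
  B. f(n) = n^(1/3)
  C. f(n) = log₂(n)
B > C > A

Comparing growth rates:
B = n^(1/3) is O(n^(1/3))
C = log₂(n) is O(log n)
A = 17 is O(1)

Therefore, the order from fastest to slowest is: B > C > A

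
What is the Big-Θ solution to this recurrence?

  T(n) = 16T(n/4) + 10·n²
Θ(n² log n)

Master Theorem: a = 16, b = 4, f(n) = 10·n².
Compute the critical exponent d = log₄(16) = 2.
Compare f(n) = Θ(n²) against n^d:
  k = 2 = d, so f(n) = Θ(n^d) — Case 2.
  Work is balanced across levels: T(n) = Θ(n^d log n) = Θ(n² log n).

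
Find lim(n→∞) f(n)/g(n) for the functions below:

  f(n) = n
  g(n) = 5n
1/5

Since n and 5n have the same growth rate (O(n)),
the ratio converges to a constant: 1/5.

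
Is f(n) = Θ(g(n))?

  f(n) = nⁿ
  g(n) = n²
False

f(n) = nⁿ is O(nⁿ), and g(n) = n² is O(n²).
Since they have different growth rates, f(n) = Θ(g(n)) is false.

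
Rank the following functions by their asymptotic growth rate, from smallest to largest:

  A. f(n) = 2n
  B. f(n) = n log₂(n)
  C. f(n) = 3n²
A < B < C

Comparing growth rates:
A = 2n is O(n)
B = n log₂(n) is O(n log n)
C = 3n² is O(n²)

Therefore, the order from slowest to fastest is: A < B < C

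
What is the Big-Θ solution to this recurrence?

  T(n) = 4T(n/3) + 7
Θ(n^log₃(4))

Master Theorem: a = 4, b = 3, f(n) = 7.
Compute the critical exponent d = log₃(4) = 1.262.
Compare f(n) = Θ(1) against n^d:
  k = 0 < d = 1.262, so f(n) = O(n^(d-ε)) — Case 1.
  The recursion cost dominates: T(n) = Θ(n^d) = Θ(n^log₃(4)).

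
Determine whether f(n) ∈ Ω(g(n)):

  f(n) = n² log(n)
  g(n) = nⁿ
False

f(n) = n² log(n) is O(n² log n), and g(n) = nⁿ is O(nⁿ).
Since O(n² log n) grows slower than O(nⁿ), f(n) = Ω(g(n)) is false.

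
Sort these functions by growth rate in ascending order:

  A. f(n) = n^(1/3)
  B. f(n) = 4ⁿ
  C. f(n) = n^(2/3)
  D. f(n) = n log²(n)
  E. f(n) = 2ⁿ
A < C < D < E < B

Comparing growth rates:
A = n^(1/3) is O(n^(1/3))
C = n^(2/3) is O(n^(2/3))
D = n log²(n) is O(n log² n)
E = 2ⁿ is O(2ⁿ)
B = 4ⁿ is O(4ⁿ)

Therefore, the order from slowest to fastest is: A < C < D < E < B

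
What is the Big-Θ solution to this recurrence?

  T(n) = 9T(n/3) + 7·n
Θ(n²)

Master Theorem: a = 9, b = 3, f(n) = 7·n.
Compute the critical exponent d = log₃(9) = 2.
Compare f(n) = Θ(n) against n^d:
  k = 1 < d = 2, so f(n) = O(n^(d-ε)) — Case 1.
  The recursion cost dominates: T(n) = Θ(n^d) = Θ(n²).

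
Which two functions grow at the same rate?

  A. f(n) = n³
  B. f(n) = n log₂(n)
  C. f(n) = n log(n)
B and C

Examining each function:
  A. n³ is O(n³)
  B. n log₂(n) is O(n log n)
  C. n log(n) is O(n log n)

Functions B and C both have the same complexity class.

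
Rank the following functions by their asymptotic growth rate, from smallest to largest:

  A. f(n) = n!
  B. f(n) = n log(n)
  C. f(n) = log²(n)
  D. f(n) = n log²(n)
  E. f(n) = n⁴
C < B < D < E < A

Comparing growth rates:
C = log²(n) is O(log² n)
B = n log(n) is O(n log n)
D = n log²(n) is O(n log² n)
E = n⁴ is O(n⁴)
A = n! is O(n!)

Therefore, the order from slowest to fastest is: C < B < D < E < A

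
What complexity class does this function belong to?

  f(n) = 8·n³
O(n³)

The dominant term in 8·n³ is 8·n³, which is Θ(n³).
Constants are absorbed, so the tightest bound is O(n³).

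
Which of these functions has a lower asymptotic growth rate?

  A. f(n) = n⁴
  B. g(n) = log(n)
B

f(n) = n⁴ is O(n⁴), while g(n) = log(n) is O(log n).
Since O(log n) grows slower than O(n⁴), g(n) is dominated.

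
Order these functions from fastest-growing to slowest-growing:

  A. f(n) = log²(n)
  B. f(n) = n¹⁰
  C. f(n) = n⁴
B > C > A

Comparing growth rates:
B = n¹⁰ is O(n¹⁰)
C = n⁴ is O(n⁴)
A = log²(n) is O(log² n)

Therefore, the order from fastest to slowest is: B > C > A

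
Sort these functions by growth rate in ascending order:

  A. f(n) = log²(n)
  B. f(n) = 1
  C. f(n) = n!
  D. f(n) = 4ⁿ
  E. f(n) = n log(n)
B < A < E < D < C

Comparing growth rates:
B = 1 is O(1)
A = log²(n) is O(log² n)
E = n log(n) is O(n log n)
D = 4ⁿ is O(4ⁿ)
C = n! is O(n!)

Therefore, the order from slowest to fastest is: B < A < E < D < C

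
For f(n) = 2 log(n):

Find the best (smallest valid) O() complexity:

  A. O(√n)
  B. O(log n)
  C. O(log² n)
B

f(n) = 2 log(n) is O(log n).
All listed options are valid Big-O bounds (upper bounds),
but O(log n) is the tightest (smallest valid bound).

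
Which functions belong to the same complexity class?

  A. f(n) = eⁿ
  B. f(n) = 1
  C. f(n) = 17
B and C

Examining each function:
  A. eⁿ is O(eⁿ)
  B. 1 is O(1)
  C. 17 is O(1)

Functions B and C both have the same complexity class.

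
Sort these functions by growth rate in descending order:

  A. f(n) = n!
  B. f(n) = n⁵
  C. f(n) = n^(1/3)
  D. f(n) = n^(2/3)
A > B > D > C

Comparing growth rates:
A = n! is O(n!)
B = n⁵ is O(n⁵)
D = n^(2/3) is O(n^(2/3))
C = n^(1/3) is O(n^(1/3))

Therefore, the order from fastest to slowest is: A > B > D > C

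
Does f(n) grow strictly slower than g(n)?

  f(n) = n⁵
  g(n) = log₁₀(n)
False

f(n) = n⁵ is O(n⁵), and g(n) = log₁₀(n) is O(log n).
Since O(n⁵) grows faster than or equal to O(log n), f(n) = o(g(n)) is false.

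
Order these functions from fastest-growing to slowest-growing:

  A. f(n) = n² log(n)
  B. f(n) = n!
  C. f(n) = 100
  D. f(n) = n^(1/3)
B > A > D > C

Comparing growth rates:
B = n! is O(n!)
A = n² log(n) is O(n² log n)
D = n^(1/3) is O(n^(1/3))
C = 100 is O(1)

Therefore, the order from fastest to slowest is: B > A > D > C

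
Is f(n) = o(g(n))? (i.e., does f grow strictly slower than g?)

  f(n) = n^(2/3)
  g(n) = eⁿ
True

f(n) = n^(2/3) is O(n^(2/3)), and g(n) = eⁿ is O(eⁿ).
Since O(n^(2/3)) grows strictly slower than O(eⁿ), f(n) = o(g(n)) is true.
This means lim(n→∞) f(n)/g(n) = 0.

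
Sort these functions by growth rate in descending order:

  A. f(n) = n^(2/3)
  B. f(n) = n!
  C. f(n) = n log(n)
B > C > A

Comparing growth rates:
B = n! is O(n!)
C = n log(n) is O(n log n)
A = n^(2/3) is O(n^(2/3))

Therefore, the order from fastest to slowest is: B > C > A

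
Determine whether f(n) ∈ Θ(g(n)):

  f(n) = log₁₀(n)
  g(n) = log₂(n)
True

f(n) = log₁₀(n) and g(n) = log₂(n) are both O(log n).
Since they have the same asymptotic growth rate, f(n) = Θ(g(n)) is true.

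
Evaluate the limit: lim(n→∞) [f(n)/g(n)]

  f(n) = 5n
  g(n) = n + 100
5

Since 5n and n + 100 have the same growth rate (O(n)),
the ratio converges to a constant: 5.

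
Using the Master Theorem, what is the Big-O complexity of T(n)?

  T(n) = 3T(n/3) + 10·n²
Θ(n²)

Master Theorem: a = 3, b = 3, f(n) = 10·n².
Compute the critical exponent d = log₃(3) = 1.
Compare f(n) = Θ(n²) against n^d:
  k = 2 > d = 1, so f(n) = Ω(n^(d+ε)) — Case 3.
  Regularity: a·(n/b)^2/n^2 = a/b^2 = 3/9 < 1 ✓.
  The top-level work dominates: T(n) = Θ(f(n)) = Θ(n²).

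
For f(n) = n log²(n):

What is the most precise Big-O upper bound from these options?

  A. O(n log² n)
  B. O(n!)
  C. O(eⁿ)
A

f(n) = n log²(n) is O(n log² n).
All listed options are valid Big-O bounds (upper bounds),
but O(n log² n) is the tightest (smallest valid bound).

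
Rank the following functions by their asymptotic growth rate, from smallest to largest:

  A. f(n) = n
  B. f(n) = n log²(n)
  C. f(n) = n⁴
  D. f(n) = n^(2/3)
D < A < B < C

Comparing growth rates:
D = n^(2/3) is O(n^(2/3))
A = n is O(n)
B = n log²(n) is O(n log² n)
C = n⁴ is O(n⁴)

Therefore, the order from slowest to fastest is: D < A < B < C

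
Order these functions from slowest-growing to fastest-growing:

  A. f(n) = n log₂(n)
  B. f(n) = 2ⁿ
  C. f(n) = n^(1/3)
C < A < B

Comparing growth rates:
C = n^(1/3) is O(n^(1/3))
A = n log₂(n) is O(n log n)
B = 2ⁿ is O(2ⁿ)

Therefore, the order from slowest to fastest is: C < A < B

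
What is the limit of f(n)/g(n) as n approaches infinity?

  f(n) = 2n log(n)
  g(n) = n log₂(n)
log(4)

Since 2n log(n) and n log₂(n) have the same growth rate (O(n log n)),
the ratio converges to a constant: log(4).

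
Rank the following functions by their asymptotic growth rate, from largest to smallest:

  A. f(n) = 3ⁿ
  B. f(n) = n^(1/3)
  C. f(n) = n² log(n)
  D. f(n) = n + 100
A > C > D > B

Comparing growth rates:
A = 3ⁿ is O(3ⁿ)
C = n² log(n) is O(n² log n)
D = n + 100 is O(n)
B = n^(1/3) is O(n^(1/3))

Therefore, the order from fastest to slowest is: A > C > D > B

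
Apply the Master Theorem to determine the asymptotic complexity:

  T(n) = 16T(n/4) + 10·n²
Θ(n² log n)

Master Theorem: a = 16, b = 4, f(n) = 10·n².
Compute the critical exponent d = log₄(16) = 2.
Compare f(n) = Θ(n²) against n^d:
  k = 2 = d, so f(n) = Θ(n^d) — Case 2.
  Work is balanced across levels: T(n) = Θ(n^d log n) = Θ(n² log n).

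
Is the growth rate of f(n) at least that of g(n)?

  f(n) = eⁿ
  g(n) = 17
True

f(n) = eⁿ is O(eⁿ), and g(n) = 17 is O(1).
Since O(eⁿ) grows at least as fast as O(1), f(n) = Ω(g(n)) is true.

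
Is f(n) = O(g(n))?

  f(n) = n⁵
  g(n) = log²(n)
False

f(n) = n⁵ is O(n⁵), and g(n) = log²(n) is O(log² n).
Since O(n⁵) grows faster than O(log² n), f(n) = O(g(n)) is false.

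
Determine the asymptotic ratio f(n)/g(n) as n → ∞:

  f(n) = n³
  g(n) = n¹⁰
0

Since n³ (O(n³)) grows slower than n¹⁰ (O(n¹⁰)),
the ratio f(n)/g(n) → 0 as n → ∞.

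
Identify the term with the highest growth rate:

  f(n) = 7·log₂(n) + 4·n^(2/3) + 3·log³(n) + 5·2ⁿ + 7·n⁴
5·2ⁿ

Looking at each term:
  - 7·log₂(n) is O(log n)
  - 4·n^(2/3) is O(n^(2/3))
  - 3·log³(n) is O(log³ n)
  - 5·2ⁿ is O(2ⁿ)
  - 7·n⁴ is O(n⁴)

The term 5·2ⁿ (O(2ⁿ)) grows fastest and dominates all others.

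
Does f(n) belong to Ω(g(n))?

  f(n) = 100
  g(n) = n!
False

f(n) = 100 is O(1), and g(n) = n! is O(n!).
Since O(1) grows slower than O(n!), f(n) = Ω(g(n)) is false.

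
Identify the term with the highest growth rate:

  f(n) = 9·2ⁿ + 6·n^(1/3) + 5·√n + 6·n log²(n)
9·2ⁿ

Looking at each term:
  - 9·2ⁿ is O(2ⁿ)
  - 6·n^(1/3) is O(n^(1/3))
  - 5·√n is O(√n)
  - 6·n log²(n) is O(n log² n)

The term 9·2ⁿ (O(2ⁿ)) grows fastest and dominates all others.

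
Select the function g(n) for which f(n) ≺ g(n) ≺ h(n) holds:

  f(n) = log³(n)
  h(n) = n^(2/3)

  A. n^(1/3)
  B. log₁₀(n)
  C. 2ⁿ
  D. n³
A

We need g(n) with log³(n) = o(g(n)) and g(n) = o(n^(2/3)), i.e. O(log³ n) ≺ g ≺ O(n^(2/3)).
Check each option:
  A. n^(1/3) — O(n^(1/3)) is strictly between O(log³ n) and O(n^(2/3)) ✓
  B. log₁₀(n) — O(log n) does not grow strictly faster than f(n)
  C. 2ⁿ — O(2ⁿ) does not grow strictly slower than h(n)
  D. n³ — O(n³) does not grow strictly slower than h(n)

Only option A (n^(1/3)) lies strictly between.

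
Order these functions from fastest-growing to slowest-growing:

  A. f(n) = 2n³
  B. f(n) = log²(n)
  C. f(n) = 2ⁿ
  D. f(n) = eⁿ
D > C > A > B

Comparing growth rates:
D = eⁿ is O(eⁿ)
C = 2ⁿ is O(2ⁿ)
A = 2n³ is O(n³)
B = log²(n) is O(log² n)

Therefore, the order from fastest to slowest is: D > C > A > B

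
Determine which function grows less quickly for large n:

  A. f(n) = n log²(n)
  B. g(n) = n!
A

f(n) = n log²(n) is O(n log² n), while g(n) = n! is O(n!).
Since O(n log² n) grows slower than O(n!), f(n) is dominated.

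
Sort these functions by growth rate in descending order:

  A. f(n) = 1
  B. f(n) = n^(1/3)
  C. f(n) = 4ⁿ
C > B > A

Comparing growth rates:
C = 4ⁿ is O(4ⁿ)
B = n^(1/3) is O(n^(1/3))
A = 1 is O(1)

Therefore, the order from fastest to slowest is: C > B > A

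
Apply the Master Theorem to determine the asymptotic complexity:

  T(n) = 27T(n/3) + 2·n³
Θ(n³ log n)

Master Theorem: a = 27, b = 3, f(n) = 2·n³.
Compute the critical exponent d = log₃(27) = 3.
Compare f(n) = Θ(n³) against n^d:
  k = 3 = d, so f(n) = Θ(n^d) — Case 2.
  Work is balanced across levels: T(n) = Θ(n^d log n) = Θ(n³ log n).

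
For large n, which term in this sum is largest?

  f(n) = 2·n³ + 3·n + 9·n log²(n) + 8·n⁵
8·n⁵

Looking at each term:
  - 2·n³ is O(n³)
  - 3·n is O(n)
  - 9·n log²(n) is O(n log² n)
  - 8·n⁵ is O(n⁵)

The term 8·n⁵ (O(n⁵)) grows fastest and dominates all others.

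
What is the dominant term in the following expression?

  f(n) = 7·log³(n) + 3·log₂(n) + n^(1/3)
n^(1/3)

Looking at each term:
  - 7·log³(n) is O(log³ n)
  - 3·log₂(n) is O(log n)
  - n^(1/3) is O(n^(1/3))

The term n^(1/3) (O(n^(1/3))) grows fastest and dominates all others.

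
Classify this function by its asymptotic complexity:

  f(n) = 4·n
O(n)

The dominant term in 4·n is 4·n, which is Θ(n).
Constants are absorbed, so the tightest bound is O(n).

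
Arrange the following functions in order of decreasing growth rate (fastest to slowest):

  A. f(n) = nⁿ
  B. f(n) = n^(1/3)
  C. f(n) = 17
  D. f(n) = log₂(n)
A > B > D > C

Comparing growth rates:
A = nⁿ is O(nⁿ)
B = n^(1/3) is O(n^(1/3))
D = log₂(n) is O(log n)
C = 17 is O(1)

Therefore, the order from fastest to slowest is: A > B > D > C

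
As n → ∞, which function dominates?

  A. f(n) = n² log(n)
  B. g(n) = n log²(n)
A

f(n) = n² log(n) is O(n² log n), while g(n) = n log²(n) is O(n log² n).
Since O(n² log n) grows faster than O(n log² n), f(n) dominates.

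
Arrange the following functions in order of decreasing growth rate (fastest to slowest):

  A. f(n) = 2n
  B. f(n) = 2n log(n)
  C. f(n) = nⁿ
C > B > A

Comparing growth rates:
C = nⁿ is O(nⁿ)
B = 2n log(n) is O(n log n)
A = 2n is O(n)

Therefore, the order from fastest to slowest is: C > B > A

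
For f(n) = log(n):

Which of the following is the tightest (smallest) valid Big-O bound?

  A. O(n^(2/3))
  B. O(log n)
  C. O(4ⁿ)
B

f(n) = log(n) is O(log n).
All listed options are valid Big-O bounds (upper bounds),
but O(log n) is the tightest (smallest valid bound).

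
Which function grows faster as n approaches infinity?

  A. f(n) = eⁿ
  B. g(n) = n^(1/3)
A

f(n) = eⁿ is O(eⁿ), while g(n) = n^(1/3) is O(n^(1/3)).
Since O(eⁿ) grows faster than O(n^(1/3)), f(n) dominates.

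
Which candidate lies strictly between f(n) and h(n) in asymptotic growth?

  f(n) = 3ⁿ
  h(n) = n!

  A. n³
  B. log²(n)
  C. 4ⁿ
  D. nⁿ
C

We need g(n) with 3ⁿ = o(g(n)) and g(n) = o(n!), i.e. O(3ⁿ) ≺ g ≺ O(n!).
Check each option:
  A. n³ — O(n³) does not grow strictly faster than f(n)
  B. log²(n) — O(log² n) does not grow strictly faster than f(n)
  C. 4ⁿ — O(4ⁿ) is strictly between O(3ⁿ) and O(n!) ✓
  D. nⁿ — O(nⁿ) does not grow strictly slower than h(n)

Only option C (4ⁿ) lies strictly between.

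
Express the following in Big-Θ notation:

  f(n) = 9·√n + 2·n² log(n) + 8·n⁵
Θ(n⁵)

Order the terms by growth rate: 9·√n ≺ 2·n² log(n) ≺ 8·n⁵.
The fastest-growing term 8·n⁵ dominates as n → ∞; dropping its constant factor gives Θ(n⁵).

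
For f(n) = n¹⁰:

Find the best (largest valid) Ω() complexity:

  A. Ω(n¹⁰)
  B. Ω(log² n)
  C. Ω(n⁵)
A

f(n) = n¹⁰ is Ω(n¹⁰).
All listed options are valid Big-Ω bounds (lower bounds),
but Ω(n¹⁰) is the tightest (largest valid bound).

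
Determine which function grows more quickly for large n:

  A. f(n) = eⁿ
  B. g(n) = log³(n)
A

f(n) = eⁿ is O(eⁿ), while g(n) = log³(n) is O(log³ n).
Since O(eⁿ) grows faster than O(log³ n), f(n) dominates.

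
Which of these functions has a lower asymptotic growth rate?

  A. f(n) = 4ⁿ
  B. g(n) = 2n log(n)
B

f(n) = 4ⁿ is O(4ⁿ), while g(n) = 2n log(n) is O(n log n).
Since O(n log n) grows slower than O(4ⁿ), g(n) is dominated.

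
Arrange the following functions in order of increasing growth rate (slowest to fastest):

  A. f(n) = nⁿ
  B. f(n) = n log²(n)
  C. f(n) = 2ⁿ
B < C < A

Comparing growth rates:
B = n log²(n) is O(n log² n)
C = 2ⁿ is O(2ⁿ)
A = nⁿ is O(nⁿ)

Therefore, the order from slowest to fastest is: B < C < A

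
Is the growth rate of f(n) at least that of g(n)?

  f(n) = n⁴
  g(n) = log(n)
True

f(n) = n⁴ is O(n⁴), and g(n) = log(n) is O(log n).
Since O(n⁴) grows at least as fast as O(log n), f(n) = Ω(g(n)) is true.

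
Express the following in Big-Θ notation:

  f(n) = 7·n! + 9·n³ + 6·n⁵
Θ(n!)

Order the terms by growth rate: 9·n³ ≺ 6·n⁵ ≺ 7·n!.
The fastest-growing term 7·n! dominates as n → ∞; dropping its constant factor gives Θ(n!).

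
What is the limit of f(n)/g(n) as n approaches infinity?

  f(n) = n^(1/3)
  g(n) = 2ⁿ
0

Since n^(1/3) (O(n^(1/3))) grows slower than 2ⁿ (O(2ⁿ)),
the ratio f(n)/g(n) → 0 as n → ∞.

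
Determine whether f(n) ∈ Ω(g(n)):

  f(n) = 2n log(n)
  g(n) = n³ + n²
False

f(n) = 2n log(n) is O(n log n), and g(n) = n³ + n² is O(n³).
Since O(n log n) grows slower than O(n³), f(n) = Ω(g(n)) is false.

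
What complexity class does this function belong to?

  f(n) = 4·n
O(n)

The dominant term in 4·n is 4·n, which is Θ(n).
Constants are absorbed, so the tightest bound is O(n).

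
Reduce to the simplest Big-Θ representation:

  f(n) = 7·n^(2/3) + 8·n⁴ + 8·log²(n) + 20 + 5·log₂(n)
Θ(n⁴)

Order the terms by growth rate: 20 ≺ 5·log₂(n) ≺ 8·log²(n) ≺ 7·n^(2/3) ≺ 8·n⁴.
The fastest-growing term 8·n⁴ dominates as n → ∞; dropping its constant factor gives Θ(n⁴).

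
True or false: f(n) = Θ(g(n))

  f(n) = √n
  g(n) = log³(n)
False

f(n) = √n is O(√n), and g(n) = log³(n) is O(log³ n).
Since they have different growth rates, f(n) = Θ(g(n)) is false.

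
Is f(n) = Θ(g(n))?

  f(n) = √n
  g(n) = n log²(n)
False

f(n) = √n is O(√n), and g(n) = n log²(n) is O(n log² n).
Since they have different growth rates, f(n) = Θ(g(n)) is false.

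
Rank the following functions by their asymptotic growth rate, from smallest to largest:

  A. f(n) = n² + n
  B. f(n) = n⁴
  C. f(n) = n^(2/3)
C < A < B

Comparing growth rates:
C = n^(2/3) is O(n^(2/3))
A = n² + n is O(n²)
B = n⁴ is O(n⁴)

Therefore, the order from slowest to fastest is: C < A < B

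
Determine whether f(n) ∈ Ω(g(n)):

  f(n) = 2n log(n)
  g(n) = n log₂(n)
True

f(n) = 2n log(n) and g(n) = n log₂(n) are both O(n log n).
Big-Ω permits equal growth rates (f ≥ c·g for some c > 0), so f(n) = Ω(g(n)) is true.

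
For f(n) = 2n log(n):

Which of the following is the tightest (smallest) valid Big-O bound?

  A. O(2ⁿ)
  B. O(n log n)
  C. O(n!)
B

f(n) = 2n log(n) is O(n log n).
All listed options are valid Big-O bounds (upper bounds),
but O(n log n) is the tightest (smallest valid bound).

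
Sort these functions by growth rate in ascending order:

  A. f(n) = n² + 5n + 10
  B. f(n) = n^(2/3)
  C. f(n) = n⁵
B < A < C

Comparing growth rates:
B = n^(2/3) is O(n^(2/3))
A = n² + 5n + 10 is O(n²)
C = n⁵ is O(n⁵)

Therefore, the order from slowest to fastest is: B < A < C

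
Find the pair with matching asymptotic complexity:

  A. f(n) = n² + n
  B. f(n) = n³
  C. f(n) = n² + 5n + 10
A and C

Examining each function:
  A. n² + n is O(n²)
  B. n³ is O(n³)
  C. n² + 5n + 10 is O(n²)

Functions A and C both have the same complexity class.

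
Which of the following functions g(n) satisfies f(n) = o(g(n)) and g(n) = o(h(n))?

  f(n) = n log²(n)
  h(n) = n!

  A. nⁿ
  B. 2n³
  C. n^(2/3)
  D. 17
B

We need g(n) with n log²(n) = o(g(n)) and g(n) = o(n!), i.e. O(n log² n) ≺ g ≺ O(n!).
Check each option:
  A. nⁿ — O(nⁿ) does not grow strictly slower than h(n)
  B. 2n³ — O(n³) is strictly between O(n log² n) and O(n!) ✓
  C. n^(2/3) — O(n^(2/3)) does not grow strictly faster than f(n)
  D. 17 — O(1) does not grow strictly faster than f(n)

Only option B (2n³) lies strictly between.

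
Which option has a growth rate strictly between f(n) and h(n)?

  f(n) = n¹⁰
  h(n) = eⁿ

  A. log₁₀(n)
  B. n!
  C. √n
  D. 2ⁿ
D

We need g(n) with n¹⁰ = o(g(n)) and g(n) = o(eⁿ), i.e. O(n¹⁰) ≺ g ≺ O(eⁿ).
Check each option:
  A. log₁₀(n) — O(log n) does not grow strictly faster than f(n)
  B. n! — O(n!) does not grow strictly slower than h(n)
  C. √n — O(√n) does not grow strictly faster than f(n)
  D. 2ⁿ — O(2ⁿ) is strictly between O(n¹⁰) and O(eⁿ) ✓

Only option D (2ⁿ) lies strictly between.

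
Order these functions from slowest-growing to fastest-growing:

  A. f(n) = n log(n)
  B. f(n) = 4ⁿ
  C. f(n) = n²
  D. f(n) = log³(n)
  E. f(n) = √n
D < E < A < C < B

Comparing growth rates:
D = log³(n) is O(log³ n)
E = √n is O(√n)
A = n log(n) is O(n log n)
C = n² is O(n²)
B = 4ⁿ is O(4ⁿ)

Therefore, the order from slowest to fastest is: D < E < A < C < B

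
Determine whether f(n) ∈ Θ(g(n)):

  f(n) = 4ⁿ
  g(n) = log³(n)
False

f(n) = 4ⁿ is O(4ⁿ), and g(n) = log³(n) is O(log³ n).
Since they have different growth rates, f(n) = Θ(g(n)) is false.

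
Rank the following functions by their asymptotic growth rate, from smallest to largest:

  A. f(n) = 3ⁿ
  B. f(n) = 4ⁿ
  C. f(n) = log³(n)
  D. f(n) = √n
C < D < A < B

Comparing growth rates:
C = log³(n) is O(log³ n)
D = √n is O(√n)
A = 3ⁿ is O(3ⁿ)
B = 4ⁿ is O(4ⁿ)

Therefore, the order from slowest to fastest is: C < D < A < B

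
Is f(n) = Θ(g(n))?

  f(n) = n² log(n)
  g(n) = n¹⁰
False

f(n) = n² log(n) is O(n² log n), and g(n) = n¹⁰ is O(n¹⁰).
Since they have different growth rates, f(n) = Θ(g(n)) is false.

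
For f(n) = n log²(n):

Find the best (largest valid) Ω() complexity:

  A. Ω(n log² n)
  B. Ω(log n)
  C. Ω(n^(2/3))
A

f(n) = n log²(n) is Ω(n log² n).
All listed options are valid Big-Ω bounds (lower bounds),
but Ω(n log² n) is the tightest (largest valid bound).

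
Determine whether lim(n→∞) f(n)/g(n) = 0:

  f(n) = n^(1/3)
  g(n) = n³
True

f(n) = n^(1/3) is O(n^(1/3)), and g(n) = n³ is O(n³).
Since O(n^(1/3)) grows strictly slower than O(n³), f(n) = o(g(n)) is true.
This means lim(n→∞) f(n)/g(n) = 0.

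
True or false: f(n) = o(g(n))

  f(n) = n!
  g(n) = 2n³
False

f(n) = n! is O(n!), and g(n) = 2n³ is O(n³).
Since O(n!) grows faster than or equal to O(n³), f(n) = o(g(n)) is false.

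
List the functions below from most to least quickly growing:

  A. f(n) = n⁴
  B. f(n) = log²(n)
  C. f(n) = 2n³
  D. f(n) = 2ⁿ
D > A > C > B

Comparing growth rates:
D = 2ⁿ is O(2ⁿ)
A = n⁴ is O(n⁴)
C = 2n³ is O(n³)
B = log²(n) is O(log² n)

Therefore, the order from fastest to slowest is: D > A > C > B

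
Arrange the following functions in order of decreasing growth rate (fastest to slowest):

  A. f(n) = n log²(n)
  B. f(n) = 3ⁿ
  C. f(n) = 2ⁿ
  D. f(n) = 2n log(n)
B > C > A > D

Comparing growth rates:
B = 3ⁿ is O(3ⁿ)
C = 2ⁿ is O(2ⁿ)
A = n log²(n) is O(n log² n)
D = 2n log(n) is O(n log n)

Therefore, the order from fastest to slowest is: B > C > A > D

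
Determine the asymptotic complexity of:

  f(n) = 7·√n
O(√n)

The dominant term in 7·√n is 7·√n, which is Θ(√n).
Constants are absorbed, so the tightest bound is O(√n).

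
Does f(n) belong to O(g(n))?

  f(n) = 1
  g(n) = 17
True

f(n) = 1 and g(n) = 17 are both O(1).
Big-O permits equal growth rates (f ≤ c·g for some c), so f(n) = O(g(n)) is true.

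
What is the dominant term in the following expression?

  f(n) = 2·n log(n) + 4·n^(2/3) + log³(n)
2·n log(n)

Looking at each term:
  - 2·n log(n) is O(n log n)
  - 4·n^(2/3) is O(n^(2/3))
  - log³(n) is O(log³ n)

The term 2·n log(n) (O(n log n)) grows fastest and dominates all others.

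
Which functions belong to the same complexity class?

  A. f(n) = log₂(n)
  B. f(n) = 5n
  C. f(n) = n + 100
B and C

Examining each function:
  A. log₂(n) is O(log n)
  B. 5n is O(n)
  C. n + 100 is O(n)

Functions B and C both have the same complexity class.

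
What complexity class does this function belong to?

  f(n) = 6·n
O(n)

The dominant term in 6·n is 6·n, which is Θ(n).
Constants are absorbed, so the tightest bound is O(n).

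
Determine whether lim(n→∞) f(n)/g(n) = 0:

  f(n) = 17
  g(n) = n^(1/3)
True

f(n) = 17 is O(1), and g(n) = n^(1/3) is O(n^(1/3)).
Since O(1) grows strictly slower than O(n^(1/3)), f(n) = o(g(n)) is true.
This means lim(n→∞) f(n)/g(n) = 0.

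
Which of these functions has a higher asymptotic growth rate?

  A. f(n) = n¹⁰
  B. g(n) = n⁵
A

f(n) = n¹⁰ is O(n¹⁰), while g(n) = n⁵ is O(n⁵).
Since O(n¹⁰) grows faster than O(n⁵), f(n) dominates.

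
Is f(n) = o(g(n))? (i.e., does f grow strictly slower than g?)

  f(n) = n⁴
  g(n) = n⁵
True

f(n) = n⁴ is O(n⁴), and g(n) = n⁵ is O(n⁵).
Since O(n⁴) grows strictly slower than O(n⁵), f(n) = o(g(n)) is true.
This means lim(n→∞) f(n)/g(n) = 0.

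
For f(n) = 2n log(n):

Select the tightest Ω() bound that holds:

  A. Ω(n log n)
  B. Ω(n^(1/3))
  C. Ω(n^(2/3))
A

f(n) = 2n log(n) is Ω(n log n).
All listed options are valid Big-Ω bounds (lower bounds),
but Ω(n log n) is the tightest (largest valid bound).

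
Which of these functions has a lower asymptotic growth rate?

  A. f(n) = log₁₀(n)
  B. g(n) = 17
B

f(n) = log₁₀(n) is O(log n), while g(n) = 17 is O(1).
Since O(1) grows slower than O(log n), g(n) is dominated.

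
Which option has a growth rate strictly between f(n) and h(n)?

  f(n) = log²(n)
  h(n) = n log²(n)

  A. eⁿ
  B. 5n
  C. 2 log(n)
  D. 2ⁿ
B

We need g(n) with log²(n) = o(g(n)) and g(n) = o(n log²(n)), i.e. O(log² n) ≺ g ≺ O(n log² n).
Check each option:
  A. eⁿ — O(eⁿ) does not grow strictly slower than h(n)
  B. 5n — O(n) is strictly between O(log² n) and O(n log² n) ✓
  C. 2 log(n) — O(log n) does not grow strictly faster than f(n)
  D. 2ⁿ — O(2ⁿ) does not grow strictly slower than h(n)

Only option B (5n) lies strictly between.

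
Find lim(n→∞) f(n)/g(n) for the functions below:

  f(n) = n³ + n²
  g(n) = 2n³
1/2

Since n³ + n² and 2n³ have the same growth rate (O(n³)),
the ratio converges to a constant: 1/2.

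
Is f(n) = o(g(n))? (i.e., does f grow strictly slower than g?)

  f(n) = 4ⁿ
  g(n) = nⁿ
True

f(n) = 4ⁿ is O(4ⁿ), and g(n) = nⁿ is O(nⁿ).
Since O(4ⁿ) grows strictly slower than O(nⁿ), f(n) = o(g(n)) is true.
This means lim(n→∞) f(n)/g(n) = 0.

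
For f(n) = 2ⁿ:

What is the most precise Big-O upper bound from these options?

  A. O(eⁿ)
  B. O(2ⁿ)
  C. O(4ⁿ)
B

f(n) = 2ⁿ is O(2ⁿ).
All listed options are valid Big-O bounds (upper bounds),
but O(2ⁿ) is the tightest (smallest valid bound).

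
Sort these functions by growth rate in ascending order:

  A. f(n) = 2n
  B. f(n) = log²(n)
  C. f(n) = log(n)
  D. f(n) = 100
D < C < B < A

Comparing growth rates:
D = 100 is O(1)
C = log(n) is O(log n)
B = log²(n) is O(log² n)
A = 2n is O(n)

Therefore, the order from slowest to fastest is: D < C < B < A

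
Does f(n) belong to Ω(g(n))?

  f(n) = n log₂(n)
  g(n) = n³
False

f(n) = n log₂(n) is O(n log n), and g(n) = n³ is O(n³).
Since O(n log n) grows slower than O(n³), f(n) = Ω(g(n)) is false.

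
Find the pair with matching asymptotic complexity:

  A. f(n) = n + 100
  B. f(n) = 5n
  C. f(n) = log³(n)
A and B

Examining each function:
  A. n + 100 is O(n)
  B. 5n is O(n)
  C. log³(n) is O(log³ n)

Functions A and B both have the same complexity class.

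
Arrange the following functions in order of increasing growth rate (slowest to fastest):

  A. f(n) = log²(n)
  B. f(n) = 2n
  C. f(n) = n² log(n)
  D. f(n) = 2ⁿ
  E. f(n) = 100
E < A < B < C < D

Comparing growth rates:
E = 100 is O(1)
A = log²(n) is O(log² n)
B = 2n is O(n)
C = n² log(n) is O(n² log n)
D = 2ⁿ is O(2ⁿ)

Therefore, the order from slowest to fastest is: E < A < B < C < D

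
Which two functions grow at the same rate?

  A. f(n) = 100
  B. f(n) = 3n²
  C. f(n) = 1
A and C

Examining each function:
  A. 100 is O(1)
  B. 3n² is O(n²)
  C. 1 is O(1)

Functions A and C both have the same complexity class.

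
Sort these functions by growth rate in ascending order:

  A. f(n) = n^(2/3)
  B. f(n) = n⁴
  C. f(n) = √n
C < A < B

Comparing growth rates:
C = √n is O(√n)
A = n^(2/3) is O(n^(2/3))
B = n⁴ is O(n⁴)

Therefore, the order from slowest to fastest is: C < A < B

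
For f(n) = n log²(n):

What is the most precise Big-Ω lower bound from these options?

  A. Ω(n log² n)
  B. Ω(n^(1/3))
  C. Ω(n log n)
A

f(n) = n log²(n) is Ω(n log² n).
All listed options are valid Big-Ω bounds (lower bounds),
but Ω(n log² n) is the tightest (largest valid bound).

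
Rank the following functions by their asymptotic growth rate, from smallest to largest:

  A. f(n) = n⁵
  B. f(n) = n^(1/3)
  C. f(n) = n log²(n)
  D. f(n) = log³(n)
D < B < C < A

Comparing growth rates:
D = log³(n) is O(log³ n)
B = n^(1/3) is O(n^(1/3))
C = n log²(n) is O(n log² n)
A = n⁵ is O(n⁵)

Therefore, the order from slowest to fastest is: D < B < C < A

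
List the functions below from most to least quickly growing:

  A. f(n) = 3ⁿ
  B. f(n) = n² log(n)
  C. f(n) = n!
C > A > B

Comparing growth rates:
C = n! is O(n!)
A = 3ⁿ is O(3ⁿ)
B = n² log(n) is O(n² log n)

Therefore, the order from fastest to slowest is: C > A > B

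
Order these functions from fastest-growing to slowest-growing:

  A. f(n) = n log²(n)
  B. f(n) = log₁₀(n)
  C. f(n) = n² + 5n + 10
C > A > B

Comparing growth rates:
C = n² + 5n + 10 is O(n²)
A = n log²(n) is O(n log² n)
B = log₁₀(n) is O(log n)

Therefore, the order from fastest to slowest is: C > A > B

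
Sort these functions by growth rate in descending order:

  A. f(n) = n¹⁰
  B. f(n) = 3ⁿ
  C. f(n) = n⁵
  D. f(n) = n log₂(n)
B > A > C > D

Comparing growth rates:
B = 3ⁿ is O(3ⁿ)
A = n¹⁰ is O(n¹⁰)
C = n⁵ is O(n⁵)
D = n log₂(n) is O(n log n)

Therefore, the order from fastest to slowest is: B > A > C > D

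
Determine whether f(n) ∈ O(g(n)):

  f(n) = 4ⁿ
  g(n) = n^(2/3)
False

f(n) = 4ⁿ is O(4ⁿ), and g(n) = n^(2/3) is O(n^(2/3)).
Since O(4ⁿ) grows faster than O(n^(2/3)), f(n) = O(g(n)) is false.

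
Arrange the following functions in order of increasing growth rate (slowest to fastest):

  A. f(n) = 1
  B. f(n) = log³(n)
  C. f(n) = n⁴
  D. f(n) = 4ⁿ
A < B < C < D

Comparing growth rates:
A = 1 is O(1)
B = log³(n) is O(log³ n)
C = n⁴ is O(n⁴)
D = 4ⁿ is O(4ⁿ)

Therefore, the order from slowest to fastest is: A < B < C < D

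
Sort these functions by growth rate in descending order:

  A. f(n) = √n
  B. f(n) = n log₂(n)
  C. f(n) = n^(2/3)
B > C > A

Comparing growth rates:
B = n log₂(n) is O(n log n)
C = n^(2/3) is O(n^(2/3))
A = √n is O(√n)

Therefore, the order from fastest to slowest is: B > C > A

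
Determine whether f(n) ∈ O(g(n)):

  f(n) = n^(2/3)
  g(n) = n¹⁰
True

f(n) = n^(2/3) is O(n^(2/3)), and g(n) = n¹⁰ is O(n¹⁰).
Since O(n^(2/3)) ⊆ O(n¹⁰) (f grows no faster than g), f(n) = O(g(n)) is true.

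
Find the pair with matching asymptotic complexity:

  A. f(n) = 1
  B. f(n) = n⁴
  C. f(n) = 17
A and C

Examining each function:
  A. 1 is O(1)
  B. n⁴ is O(n⁴)
  C. 17 is O(1)

Functions A and C both have the same complexity class.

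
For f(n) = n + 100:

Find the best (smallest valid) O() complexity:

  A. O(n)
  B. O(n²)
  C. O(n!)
A

f(n) = n + 100 is O(n).
All listed options are valid Big-O bounds (upper bounds),
but O(n) is the tightest (smallest valid bound).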